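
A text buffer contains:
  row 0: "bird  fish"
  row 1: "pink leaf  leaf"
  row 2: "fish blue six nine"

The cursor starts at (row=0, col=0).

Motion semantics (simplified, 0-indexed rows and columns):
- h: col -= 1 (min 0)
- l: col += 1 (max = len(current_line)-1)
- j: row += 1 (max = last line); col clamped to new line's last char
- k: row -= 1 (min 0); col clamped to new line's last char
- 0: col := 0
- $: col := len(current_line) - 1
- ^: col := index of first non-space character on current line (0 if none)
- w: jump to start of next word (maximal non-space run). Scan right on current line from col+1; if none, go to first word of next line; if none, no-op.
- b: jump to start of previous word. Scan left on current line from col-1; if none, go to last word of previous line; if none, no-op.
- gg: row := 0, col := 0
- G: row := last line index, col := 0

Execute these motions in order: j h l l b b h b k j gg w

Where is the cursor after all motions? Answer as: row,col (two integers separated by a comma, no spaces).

After 1 (j): row=1 col=0 char='p'
After 2 (h): row=1 col=0 char='p'
After 3 (l): row=1 col=1 char='i'
After 4 (l): row=1 col=2 char='n'
After 5 (b): row=1 col=0 char='p'
After 6 (b): row=0 col=6 char='f'
After 7 (h): row=0 col=5 char='_'
After 8 (b): row=0 col=0 char='b'
After 9 (k): row=0 col=0 char='b'
After 10 (j): row=1 col=0 char='p'
After 11 (gg): row=0 col=0 char='b'
After 12 (w): row=0 col=6 char='f'

Answer: 0,6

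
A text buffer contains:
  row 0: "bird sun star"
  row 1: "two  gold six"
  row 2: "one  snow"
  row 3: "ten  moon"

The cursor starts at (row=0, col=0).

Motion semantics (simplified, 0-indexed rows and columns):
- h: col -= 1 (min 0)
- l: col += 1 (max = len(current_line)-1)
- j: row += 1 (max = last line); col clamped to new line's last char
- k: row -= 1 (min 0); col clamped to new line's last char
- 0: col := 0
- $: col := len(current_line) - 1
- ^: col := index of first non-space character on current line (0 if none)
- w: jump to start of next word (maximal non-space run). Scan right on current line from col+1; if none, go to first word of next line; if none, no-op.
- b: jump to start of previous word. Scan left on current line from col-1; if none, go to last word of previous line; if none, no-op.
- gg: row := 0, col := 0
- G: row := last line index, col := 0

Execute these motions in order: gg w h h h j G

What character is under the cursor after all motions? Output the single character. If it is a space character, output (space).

After 1 (gg): row=0 col=0 char='b'
After 2 (w): row=0 col=5 char='s'
After 3 (h): row=0 col=4 char='_'
After 4 (h): row=0 col=3 char='d'
After 5 (h): row=0 col=2 char='r'
After 6 (j): row=1 col=2 char='o'
After 7 (G): row=3 col=0 char='t'

Answer: t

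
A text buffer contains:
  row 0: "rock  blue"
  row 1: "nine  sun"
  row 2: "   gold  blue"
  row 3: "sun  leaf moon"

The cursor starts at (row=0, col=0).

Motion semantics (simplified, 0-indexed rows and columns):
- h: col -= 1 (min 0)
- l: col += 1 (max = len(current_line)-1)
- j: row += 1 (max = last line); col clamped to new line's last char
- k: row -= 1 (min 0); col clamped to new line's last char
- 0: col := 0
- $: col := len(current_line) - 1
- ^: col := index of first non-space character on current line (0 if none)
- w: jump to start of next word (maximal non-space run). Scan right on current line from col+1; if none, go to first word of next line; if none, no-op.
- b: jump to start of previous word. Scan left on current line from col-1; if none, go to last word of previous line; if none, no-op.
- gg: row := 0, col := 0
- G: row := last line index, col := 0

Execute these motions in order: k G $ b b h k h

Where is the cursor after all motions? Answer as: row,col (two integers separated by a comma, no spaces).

Answer: 2,3

Derivation:
After 1 (k): row=0 col=0 char='r'
After 2 (G): row=3 col=0 char='s'
After 3 ($): row=3 col=13 char='n'
After 4 (b): row=3 col=10 char='m'
After 5 (b): row=3 col=5 char='l'
After 6 (h): row=3 col=4 char='_'
After 7 (k): row=2 col=4 char='o'
After 8 (h): row=2 col=3 char='g'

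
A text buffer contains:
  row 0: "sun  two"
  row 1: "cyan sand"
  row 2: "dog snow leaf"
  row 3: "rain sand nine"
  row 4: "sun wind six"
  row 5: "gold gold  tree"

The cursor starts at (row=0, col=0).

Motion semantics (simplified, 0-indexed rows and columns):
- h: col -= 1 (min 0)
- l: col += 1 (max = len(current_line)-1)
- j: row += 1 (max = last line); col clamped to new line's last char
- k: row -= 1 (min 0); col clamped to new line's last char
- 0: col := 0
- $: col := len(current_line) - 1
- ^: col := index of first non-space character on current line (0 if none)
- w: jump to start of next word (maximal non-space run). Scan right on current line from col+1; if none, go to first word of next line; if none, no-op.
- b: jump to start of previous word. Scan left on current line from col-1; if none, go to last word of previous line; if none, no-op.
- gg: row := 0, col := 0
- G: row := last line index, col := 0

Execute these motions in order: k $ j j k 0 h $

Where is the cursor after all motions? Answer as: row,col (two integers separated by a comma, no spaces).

Answer: 1,8

Derivation:
After 1 (k): row=0 col=0 char='s'
After 2 ($): row=0 col=7 char='o'
After 3 (j): row=1 col=7 char='n'
After 4 (j): row=2 col=7 char='w'
After 5 (k): row=1 col=7 char='n'
After 6 (0): row=1 col=0 char='c'
After 7 (h): row=1 col=0 char='c'
After 8 ($): row=1 col=8 char='d'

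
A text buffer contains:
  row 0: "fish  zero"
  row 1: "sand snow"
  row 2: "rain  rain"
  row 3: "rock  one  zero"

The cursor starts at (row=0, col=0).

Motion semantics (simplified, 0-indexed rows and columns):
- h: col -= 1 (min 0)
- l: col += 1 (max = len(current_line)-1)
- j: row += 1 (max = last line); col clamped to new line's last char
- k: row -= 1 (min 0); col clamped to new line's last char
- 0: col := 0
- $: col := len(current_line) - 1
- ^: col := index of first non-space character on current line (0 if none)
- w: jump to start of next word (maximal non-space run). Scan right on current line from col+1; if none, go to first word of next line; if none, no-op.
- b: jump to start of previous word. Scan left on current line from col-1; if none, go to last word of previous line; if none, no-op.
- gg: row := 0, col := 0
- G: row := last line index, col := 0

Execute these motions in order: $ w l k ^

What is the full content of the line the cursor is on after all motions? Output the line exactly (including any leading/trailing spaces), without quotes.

Answer: fish  zero

Derivation:
After 1 ($): row=0 col=9 char='o'
After 2 (w): row=1 col=0 char='s'
After 3 (l): row=1 col=1 char='a'
After 4 (k): row=0 col=1 char='i'
After 5 (^): row=0 col=0 char='f'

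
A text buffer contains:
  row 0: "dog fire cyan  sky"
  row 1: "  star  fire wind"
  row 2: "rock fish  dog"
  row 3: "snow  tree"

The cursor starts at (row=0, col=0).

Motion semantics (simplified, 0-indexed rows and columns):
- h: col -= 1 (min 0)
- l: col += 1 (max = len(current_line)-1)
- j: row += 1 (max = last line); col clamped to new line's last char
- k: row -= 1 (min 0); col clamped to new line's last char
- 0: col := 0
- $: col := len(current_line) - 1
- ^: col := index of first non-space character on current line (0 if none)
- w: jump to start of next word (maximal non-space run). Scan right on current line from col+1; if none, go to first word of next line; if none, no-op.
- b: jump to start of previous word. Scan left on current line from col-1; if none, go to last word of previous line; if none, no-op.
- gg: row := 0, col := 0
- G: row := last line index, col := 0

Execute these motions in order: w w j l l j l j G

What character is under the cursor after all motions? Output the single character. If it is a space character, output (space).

After 1 (w): row=0 col=4 char='f'
After 2 (w): row=0 col=9 char='c'
After 3 (j): row=1 col=9 char='i'
After 4 (l): row=1 col=10 char='r'
After 5 (l): row=1 col=11 char='e'
After 6 (j): row=2 col=11 char='d'
After 7 (l): row=2 col=12 char='o'
After 8 (j): row=3 col=9 char='e'
After 9 (G): row=3 col=0 char='s'

Answer: s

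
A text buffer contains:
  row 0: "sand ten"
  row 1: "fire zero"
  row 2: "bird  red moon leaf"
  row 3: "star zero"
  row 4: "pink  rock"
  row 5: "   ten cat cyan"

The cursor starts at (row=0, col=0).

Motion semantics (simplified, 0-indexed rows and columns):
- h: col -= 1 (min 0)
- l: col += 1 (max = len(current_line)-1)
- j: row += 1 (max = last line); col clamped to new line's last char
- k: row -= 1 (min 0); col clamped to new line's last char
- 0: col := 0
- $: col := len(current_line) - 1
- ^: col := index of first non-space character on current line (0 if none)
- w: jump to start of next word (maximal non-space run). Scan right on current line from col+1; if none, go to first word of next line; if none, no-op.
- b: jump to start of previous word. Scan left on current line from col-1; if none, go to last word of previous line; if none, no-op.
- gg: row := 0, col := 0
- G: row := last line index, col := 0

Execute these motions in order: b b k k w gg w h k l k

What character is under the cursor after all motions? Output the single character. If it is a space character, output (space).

Answer: t

Derivation:
After 1 (b): row=0 col=0 char='s'
After 2 (b): row=0 col=0 char='s'
After 3 (k): row=0 col=0 char='s'
After 4 (k): row=0 col=0 char='s'
After 5 (w): row=0 col=5 char='t'
After 6 (gg): row=0 col=0 char='s'
After 7 (w): row=0 col=5 char='t'
After 8 (h): row=0 col=4 char='_'
After 9 (k): row=0 col=4 char='_'
After 10 (l): row=0 col=5 char='t'
After 11 (k): row=0 col=5 char='t'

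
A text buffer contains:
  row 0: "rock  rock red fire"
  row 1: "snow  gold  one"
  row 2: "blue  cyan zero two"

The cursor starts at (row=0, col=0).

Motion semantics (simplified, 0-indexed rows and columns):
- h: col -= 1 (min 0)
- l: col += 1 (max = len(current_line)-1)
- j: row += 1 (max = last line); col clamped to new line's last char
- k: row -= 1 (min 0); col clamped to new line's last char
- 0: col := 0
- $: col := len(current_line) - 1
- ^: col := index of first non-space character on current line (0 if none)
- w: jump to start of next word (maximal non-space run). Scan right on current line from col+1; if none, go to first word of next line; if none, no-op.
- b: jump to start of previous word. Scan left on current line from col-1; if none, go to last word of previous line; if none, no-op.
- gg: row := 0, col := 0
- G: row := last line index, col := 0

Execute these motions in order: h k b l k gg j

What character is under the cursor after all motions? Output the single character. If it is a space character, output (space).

Answer: s

Derivation:
After 1 (h): row=0 col=0 char='r'
After 2 (k): row=0 col=0 char='r'
After 3 (b): row=0 col=0 char='r'
After 4 (l): row=0 col=1 char='o'
After 5 (k): row=0 col=1 char='o'
After 6 (gg): row=0 col=0 char='r'
After 7 (j): row=1 col=0 char='s'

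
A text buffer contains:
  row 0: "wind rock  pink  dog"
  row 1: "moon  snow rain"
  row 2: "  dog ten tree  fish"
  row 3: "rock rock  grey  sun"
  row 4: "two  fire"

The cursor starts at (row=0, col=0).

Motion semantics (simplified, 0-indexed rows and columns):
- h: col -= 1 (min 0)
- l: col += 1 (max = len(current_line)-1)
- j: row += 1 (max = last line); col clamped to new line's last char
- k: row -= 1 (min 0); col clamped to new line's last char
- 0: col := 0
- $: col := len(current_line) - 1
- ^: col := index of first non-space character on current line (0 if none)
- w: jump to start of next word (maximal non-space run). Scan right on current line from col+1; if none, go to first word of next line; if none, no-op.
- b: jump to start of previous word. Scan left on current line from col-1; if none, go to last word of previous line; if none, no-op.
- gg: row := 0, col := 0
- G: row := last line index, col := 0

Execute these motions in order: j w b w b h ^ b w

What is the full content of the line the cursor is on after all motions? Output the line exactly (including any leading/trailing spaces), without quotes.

After 1 (j): row=1 col=0 char='m'
After 2 (w): row=1 col=6 char='s'
After 3 (b): row=1 col=0 char='m'
After 4 (w): row=1 col=6 char='s'
After 5 (b): row=1 col=0 char='m'
After 6 (h): row=1 col=0 char='m'
After 7 (^): row=1 col=0 char='m'
After 8 (b): row=0 col=17 char='d'
After 9 (w): row=1 col=0 char='m'

Answer: moon  snow rain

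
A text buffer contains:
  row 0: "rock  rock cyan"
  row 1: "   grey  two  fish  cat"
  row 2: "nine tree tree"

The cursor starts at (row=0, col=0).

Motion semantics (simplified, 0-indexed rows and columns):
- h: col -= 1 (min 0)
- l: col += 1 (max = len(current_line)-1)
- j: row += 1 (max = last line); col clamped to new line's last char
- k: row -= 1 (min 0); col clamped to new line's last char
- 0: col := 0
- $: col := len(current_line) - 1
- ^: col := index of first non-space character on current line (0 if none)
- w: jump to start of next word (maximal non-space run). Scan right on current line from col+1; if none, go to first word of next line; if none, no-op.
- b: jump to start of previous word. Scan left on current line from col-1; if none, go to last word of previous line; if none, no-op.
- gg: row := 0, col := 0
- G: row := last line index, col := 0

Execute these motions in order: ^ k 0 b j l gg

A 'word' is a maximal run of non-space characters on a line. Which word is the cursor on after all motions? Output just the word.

Answer: rock

Derivation:
After 1 (^): row=0 col=0 char='r'
After 2 (k): row=0 col=0 char='r'
After 3 (0): row=0 col=0 char='r'
After 4 (b): row=0 col=0 char='r'
After 5 (j): row=1 col=0 char='_'
After 6 (l): row=1 col=1 char='_'
After 7 (gg): row=0 col=0 char='r'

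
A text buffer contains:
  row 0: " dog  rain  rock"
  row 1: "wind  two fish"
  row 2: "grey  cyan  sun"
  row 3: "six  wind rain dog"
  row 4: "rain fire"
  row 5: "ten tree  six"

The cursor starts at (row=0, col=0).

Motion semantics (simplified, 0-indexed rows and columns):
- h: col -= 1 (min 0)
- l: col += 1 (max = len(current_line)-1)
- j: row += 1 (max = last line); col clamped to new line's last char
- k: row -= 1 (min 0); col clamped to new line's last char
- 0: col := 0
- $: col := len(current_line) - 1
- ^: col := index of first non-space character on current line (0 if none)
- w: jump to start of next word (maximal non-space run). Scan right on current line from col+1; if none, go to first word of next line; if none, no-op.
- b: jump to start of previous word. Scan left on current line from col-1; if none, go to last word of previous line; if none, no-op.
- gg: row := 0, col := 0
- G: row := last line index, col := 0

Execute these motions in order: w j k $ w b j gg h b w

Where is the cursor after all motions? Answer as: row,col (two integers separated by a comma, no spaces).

After 1 (w): row=0 col=1 char='d'
After 2 (j): row=1 col=1 char='i'
After 3 (k): row=0 col=1 char='d'
After 4 ($): row=0 col=15 char='k'
After 5 (w): row=1 col=0 char='w'
After 6 (b): row=0 col=12 char='r'
After 7 (j): row=1 col=12 char='s'
After 8 (gg): row=0 col=0 char='_'
After 9 (h): row=0 col=0 char='_'
After 10 (b): row=0 col=0 char='_'
After 11 (w): row=0 col=1 char='d'

Answer: 0,1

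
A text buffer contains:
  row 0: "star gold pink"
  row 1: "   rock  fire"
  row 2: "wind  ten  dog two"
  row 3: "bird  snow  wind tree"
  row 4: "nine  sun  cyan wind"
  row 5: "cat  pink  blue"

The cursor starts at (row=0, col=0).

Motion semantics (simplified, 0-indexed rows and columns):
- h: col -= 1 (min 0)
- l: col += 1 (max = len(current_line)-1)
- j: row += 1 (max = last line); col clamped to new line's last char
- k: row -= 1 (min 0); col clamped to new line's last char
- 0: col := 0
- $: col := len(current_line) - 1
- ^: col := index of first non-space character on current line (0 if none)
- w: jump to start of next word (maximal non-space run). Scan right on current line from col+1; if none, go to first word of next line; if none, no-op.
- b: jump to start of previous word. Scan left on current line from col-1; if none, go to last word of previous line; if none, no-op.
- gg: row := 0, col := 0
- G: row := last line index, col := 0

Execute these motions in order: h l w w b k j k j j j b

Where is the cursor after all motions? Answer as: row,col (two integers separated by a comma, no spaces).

Answer: 3,0

Derivation:
After 1 (h): row=0 col=0 char='s'
After 2 (l): row=0 col=1 char='t'
After 3 (w): row=0 col=5 char='g'
After 4 (w): row=0 col=10 char='p'
After 5 (b): row=0 col=5 char='g'
After 6 (k): row=0 col=5 char='g'
After 7 (j): row=1 col=5 char='c'
After 8 (k): row=0 col=5 char='g'
After 9 (j): row=1 col=5 char='c'
After 10 (j): row=2 col=5 char='_'
After 11 (j): row=3 col=5 char='_'
After 12 (b): row=3 col=0 char='b'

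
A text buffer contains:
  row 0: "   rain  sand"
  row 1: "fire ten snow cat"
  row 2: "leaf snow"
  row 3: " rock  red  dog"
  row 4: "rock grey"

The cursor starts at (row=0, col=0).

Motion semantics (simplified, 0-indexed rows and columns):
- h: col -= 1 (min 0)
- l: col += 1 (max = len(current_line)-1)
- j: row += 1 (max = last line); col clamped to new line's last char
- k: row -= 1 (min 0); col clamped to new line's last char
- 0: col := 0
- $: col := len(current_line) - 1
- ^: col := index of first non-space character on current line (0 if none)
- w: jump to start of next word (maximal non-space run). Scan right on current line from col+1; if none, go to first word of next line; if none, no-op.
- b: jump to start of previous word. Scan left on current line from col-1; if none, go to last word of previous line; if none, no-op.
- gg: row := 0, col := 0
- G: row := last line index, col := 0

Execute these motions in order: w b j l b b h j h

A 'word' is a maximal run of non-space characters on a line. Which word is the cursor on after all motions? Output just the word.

After 1 (w): row=0 col=3 char='r'
After 2 (b): row=0 col=3 char='r'
After 3 (j): row=1 col=3 char='e'
After 4 (l): row=1 col=4 char='_'
After 5 (b): row=1 col=0 char='f'
After 6 (b): row=0 col=9 char='s'
After 7 (h): row=0 col=8 char='_'
After 8 (j): row=1 col=8 char='_'
After 9 (h): row=1 col=7 char='n'

Answer: ten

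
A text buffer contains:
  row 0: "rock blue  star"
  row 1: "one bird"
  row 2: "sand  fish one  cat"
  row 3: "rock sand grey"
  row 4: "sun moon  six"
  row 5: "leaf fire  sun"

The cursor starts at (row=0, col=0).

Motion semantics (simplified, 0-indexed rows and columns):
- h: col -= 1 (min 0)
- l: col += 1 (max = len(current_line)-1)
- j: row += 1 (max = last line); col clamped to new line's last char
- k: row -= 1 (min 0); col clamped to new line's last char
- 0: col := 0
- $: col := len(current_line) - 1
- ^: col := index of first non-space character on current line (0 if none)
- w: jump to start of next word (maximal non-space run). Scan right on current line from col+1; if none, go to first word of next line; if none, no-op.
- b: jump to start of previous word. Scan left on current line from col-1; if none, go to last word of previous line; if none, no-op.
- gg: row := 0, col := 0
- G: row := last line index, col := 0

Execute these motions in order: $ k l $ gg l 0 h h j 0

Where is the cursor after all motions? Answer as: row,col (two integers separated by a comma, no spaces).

Answer: 1,0

Derivation:
After 1 ($): row=0 col=14 char='r'
After 2 (k): row=0 col=14 char='r'
After 3 (l): row=0 col=14 char='r'
After 4 ($): row=0 col=14 char='r'
After 5 (gg): row=0 col=0 char='r'
After 6 (l): row=0 col=1 char='o'
After 7 (0): row=0 col=0 char='r'
After 8 (h): row=0 col=0 char='r'
After 9 (h): row=0 col=0 char='r'
After 10 (j): row=1 col=0 char='o'
After 11 (0): row=1 col=0 char='o'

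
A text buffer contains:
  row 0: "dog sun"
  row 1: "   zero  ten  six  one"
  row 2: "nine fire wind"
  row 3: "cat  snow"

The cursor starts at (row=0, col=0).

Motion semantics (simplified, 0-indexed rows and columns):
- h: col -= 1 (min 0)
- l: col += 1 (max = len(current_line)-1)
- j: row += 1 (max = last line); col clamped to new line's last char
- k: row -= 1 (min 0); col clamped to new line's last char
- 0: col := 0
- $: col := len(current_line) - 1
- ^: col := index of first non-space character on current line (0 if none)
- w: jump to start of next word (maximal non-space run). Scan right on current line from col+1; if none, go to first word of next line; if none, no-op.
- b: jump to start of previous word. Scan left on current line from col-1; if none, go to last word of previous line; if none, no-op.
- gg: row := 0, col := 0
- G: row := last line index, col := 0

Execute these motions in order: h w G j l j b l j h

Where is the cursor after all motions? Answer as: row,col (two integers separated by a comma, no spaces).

After 1 (h): row=0 col=0 char='d'
After 2 (w): row=0 col=4 char='s'
After 3 (G): row=3 col=0 char='c'
After 4 (j): row=3 col=0 char='c'
After 5 (l): row=3 col=1 char='a'
After 6 (j): row=3 col=1 char='a'
After 7 (b): row=3 col=0 char='c'
After 8 (l): row=3 col=1 char='a'
After 9 (j): row=3 col=1 char='a'
After 10 (h): row=3 col=0 char='c'

Answer: 3,0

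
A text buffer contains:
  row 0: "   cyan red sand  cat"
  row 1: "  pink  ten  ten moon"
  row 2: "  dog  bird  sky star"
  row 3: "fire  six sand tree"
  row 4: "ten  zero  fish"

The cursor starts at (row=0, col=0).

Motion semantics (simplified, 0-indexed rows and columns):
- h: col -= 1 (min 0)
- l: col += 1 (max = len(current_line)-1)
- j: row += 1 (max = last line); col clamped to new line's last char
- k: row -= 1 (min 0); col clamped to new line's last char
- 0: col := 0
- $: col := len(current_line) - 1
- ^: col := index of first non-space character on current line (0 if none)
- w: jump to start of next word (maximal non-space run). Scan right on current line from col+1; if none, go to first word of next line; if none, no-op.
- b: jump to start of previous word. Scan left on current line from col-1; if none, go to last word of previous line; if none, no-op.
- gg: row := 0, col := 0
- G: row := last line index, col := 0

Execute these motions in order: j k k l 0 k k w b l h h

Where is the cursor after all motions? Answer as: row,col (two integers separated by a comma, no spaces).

Answer: 0,2

Derivation:
After 1 (j): row=1 col=0 char='_'
After 2 (k): row=0 col=0 char='_'
After 3 (k): row=0 col=0 char='_'
After 4 (l): row=0 col=1 char='_'
After 5 (0): row=0 col=0 char='_'
After 6 (k): row=0 col=0 char='_'
After 7 (k): row=0 col=0 char='_'
After 8 (w): row=0 col=3 char='c'
After 9 (b): row=0 col=3 char='c'
After 10 (l): row=0 col=4 char='y'
After 11 (h): row=0 col=3 char='c'
After 12 (h): row=0 col=2 char='_'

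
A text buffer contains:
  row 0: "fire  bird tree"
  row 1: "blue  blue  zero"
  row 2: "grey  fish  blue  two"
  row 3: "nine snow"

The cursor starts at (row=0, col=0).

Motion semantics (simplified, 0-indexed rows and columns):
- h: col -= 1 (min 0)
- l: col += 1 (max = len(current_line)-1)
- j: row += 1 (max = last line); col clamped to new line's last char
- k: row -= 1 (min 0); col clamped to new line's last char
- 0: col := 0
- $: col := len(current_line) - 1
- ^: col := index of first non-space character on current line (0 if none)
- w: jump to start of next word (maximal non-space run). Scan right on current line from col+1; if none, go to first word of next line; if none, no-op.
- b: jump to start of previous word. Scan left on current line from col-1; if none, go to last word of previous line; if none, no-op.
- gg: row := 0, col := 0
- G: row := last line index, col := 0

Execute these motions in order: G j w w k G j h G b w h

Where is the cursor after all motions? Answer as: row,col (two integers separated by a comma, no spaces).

Answer: 3,0

Derivation:
After 1 (G): row=3 col=0 char='n'
After 2 (j): row=3 col=0 char='n'
After 3 (w): row=3 col=5 char='s'
After 4 (w): row=3 col=5 char='s'
After 5 (k): row=2 col=5 char='_'
After 6 (G): row=3 col=0 char='n'
After 7 (j): row=3 col=0 char='n'
After 8 (h): row=3 col=0 char='n'
After 9 (G): row=3 col=0 char='n'
After 10 (b): row=2 col=18 char='t'
After 11 (w): row=3 col=0 char='n'
After 12 (h): row=3 col=0 char='n'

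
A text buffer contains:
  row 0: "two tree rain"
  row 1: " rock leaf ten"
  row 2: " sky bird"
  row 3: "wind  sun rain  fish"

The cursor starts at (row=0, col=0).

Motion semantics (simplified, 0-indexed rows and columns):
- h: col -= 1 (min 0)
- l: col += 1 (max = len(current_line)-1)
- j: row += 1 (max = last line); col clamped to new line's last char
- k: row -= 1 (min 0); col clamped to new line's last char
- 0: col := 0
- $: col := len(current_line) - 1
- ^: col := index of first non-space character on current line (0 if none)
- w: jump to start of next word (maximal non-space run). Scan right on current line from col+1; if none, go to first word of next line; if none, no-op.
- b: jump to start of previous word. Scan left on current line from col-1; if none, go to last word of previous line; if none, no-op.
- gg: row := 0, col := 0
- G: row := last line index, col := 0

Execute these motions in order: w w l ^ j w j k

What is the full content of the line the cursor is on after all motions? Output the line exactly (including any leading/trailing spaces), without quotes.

After 1 (w): row=0 col=4 char='t'
After 2 (w): row=0 col=9 char='r'
After 3 (l): row=0 col=10 char='a'
After 4 (^): row=0 col=0 char='t'
After 5 (j): row=1 col=0 char='_'
After 6 (w): row=1 col=1 char='r'
After 7 (j): row=2 col=1 char='s'
After 8 (k): row=1 col=1 char='r'

Answer:  rock leaf ten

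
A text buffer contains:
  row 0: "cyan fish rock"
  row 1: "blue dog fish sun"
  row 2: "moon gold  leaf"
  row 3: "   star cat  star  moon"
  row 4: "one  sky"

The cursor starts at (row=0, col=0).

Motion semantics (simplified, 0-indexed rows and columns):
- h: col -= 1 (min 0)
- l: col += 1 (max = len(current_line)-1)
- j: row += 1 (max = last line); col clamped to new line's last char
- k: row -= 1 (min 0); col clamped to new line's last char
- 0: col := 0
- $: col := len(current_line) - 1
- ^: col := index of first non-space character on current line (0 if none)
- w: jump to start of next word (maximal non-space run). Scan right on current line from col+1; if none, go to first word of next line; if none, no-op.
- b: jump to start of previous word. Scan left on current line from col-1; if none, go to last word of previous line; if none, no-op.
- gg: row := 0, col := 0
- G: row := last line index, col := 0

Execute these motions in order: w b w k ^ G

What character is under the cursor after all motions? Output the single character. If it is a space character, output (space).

Answer: o

Derivation:
After 1 (w): row=0 col=5 char='f'
After 2 (b): row=0 col=0 char='c'
After 3 (w): row=0 col=5 char='f'
After 4 (k): row=0 col=5 char='f'
After 5 (^): row=0 col=0 char='c'
After 6 (G): row=4 col=0 char='o'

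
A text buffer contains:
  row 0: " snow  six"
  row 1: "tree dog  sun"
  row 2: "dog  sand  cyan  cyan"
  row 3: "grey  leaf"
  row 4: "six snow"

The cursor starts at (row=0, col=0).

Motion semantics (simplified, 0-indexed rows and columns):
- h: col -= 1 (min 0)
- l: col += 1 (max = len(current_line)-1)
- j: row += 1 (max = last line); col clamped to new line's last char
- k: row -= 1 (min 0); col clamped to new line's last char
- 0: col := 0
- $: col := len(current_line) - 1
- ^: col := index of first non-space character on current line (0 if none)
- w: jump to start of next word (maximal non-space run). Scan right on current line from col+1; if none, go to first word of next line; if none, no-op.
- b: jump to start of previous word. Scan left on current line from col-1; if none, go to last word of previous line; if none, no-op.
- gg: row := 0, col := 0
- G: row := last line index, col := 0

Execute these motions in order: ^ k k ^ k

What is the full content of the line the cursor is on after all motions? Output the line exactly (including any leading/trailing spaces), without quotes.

After 1 (^): row=0 col=1 char='s'
After 2 (k): row=0 col=1 char='s'
After 3 (k): row=0 col=1 char='s'
After 4 (^): row=0 col=1 char='s'
After 5 (k): row=0 col=1 char='s'

Answer:  snow  six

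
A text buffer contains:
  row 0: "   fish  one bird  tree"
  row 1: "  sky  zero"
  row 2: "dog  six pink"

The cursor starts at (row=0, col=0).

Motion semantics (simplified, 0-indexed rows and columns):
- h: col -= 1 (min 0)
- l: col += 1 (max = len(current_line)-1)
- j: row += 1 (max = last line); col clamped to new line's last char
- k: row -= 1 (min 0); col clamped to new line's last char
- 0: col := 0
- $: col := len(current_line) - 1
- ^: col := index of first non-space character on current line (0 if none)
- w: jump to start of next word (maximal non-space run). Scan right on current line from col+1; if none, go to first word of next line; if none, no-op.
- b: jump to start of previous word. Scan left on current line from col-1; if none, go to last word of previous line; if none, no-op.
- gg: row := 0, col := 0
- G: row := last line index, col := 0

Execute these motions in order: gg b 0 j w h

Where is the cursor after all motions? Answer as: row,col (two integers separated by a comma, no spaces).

After 1 (gg): row=0 col=0 char='_'
After 2 (b): row=0 col=0 char='_'
After 3 (0): row=0 col=0 char='_'
After 4 (j): row=1 col=0 char='_'
After 5 (w): row=1 col=2 char='s'
After 6 (h): row=1 col=1 char='_'

Answer: 1,1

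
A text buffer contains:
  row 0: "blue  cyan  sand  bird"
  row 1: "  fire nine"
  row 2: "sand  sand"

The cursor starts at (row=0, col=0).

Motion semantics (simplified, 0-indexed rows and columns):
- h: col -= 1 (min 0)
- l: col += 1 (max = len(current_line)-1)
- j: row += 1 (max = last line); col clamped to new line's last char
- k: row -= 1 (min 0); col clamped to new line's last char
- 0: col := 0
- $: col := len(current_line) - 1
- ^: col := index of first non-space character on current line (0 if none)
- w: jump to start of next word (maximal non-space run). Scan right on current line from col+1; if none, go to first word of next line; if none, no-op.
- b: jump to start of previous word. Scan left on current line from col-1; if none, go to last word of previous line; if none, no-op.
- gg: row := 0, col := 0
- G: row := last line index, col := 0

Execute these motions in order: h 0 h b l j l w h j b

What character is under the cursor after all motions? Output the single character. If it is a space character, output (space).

Answer: s

Derivation:
After 1 (h): row=0 col=0 char='b'
After 2 (0): row=0 col=0 char='b'
After 3 (h): row=0 col=0 char='b'
After 4 (b): row=0 col=0 char='b'
After 5 (l): row=0 col=1 char='l'
After 6 (j): row=1 col=1 char='_'
After 7 (l): row=1 col=2 char='f'
After 8 (w): row=1 col=7 char='n'
After 9 (h): row=1 col=6 char='_'
After 10 (j): row=2 col=6 char='s'
After 11 (b): row=2 col=0 char='s'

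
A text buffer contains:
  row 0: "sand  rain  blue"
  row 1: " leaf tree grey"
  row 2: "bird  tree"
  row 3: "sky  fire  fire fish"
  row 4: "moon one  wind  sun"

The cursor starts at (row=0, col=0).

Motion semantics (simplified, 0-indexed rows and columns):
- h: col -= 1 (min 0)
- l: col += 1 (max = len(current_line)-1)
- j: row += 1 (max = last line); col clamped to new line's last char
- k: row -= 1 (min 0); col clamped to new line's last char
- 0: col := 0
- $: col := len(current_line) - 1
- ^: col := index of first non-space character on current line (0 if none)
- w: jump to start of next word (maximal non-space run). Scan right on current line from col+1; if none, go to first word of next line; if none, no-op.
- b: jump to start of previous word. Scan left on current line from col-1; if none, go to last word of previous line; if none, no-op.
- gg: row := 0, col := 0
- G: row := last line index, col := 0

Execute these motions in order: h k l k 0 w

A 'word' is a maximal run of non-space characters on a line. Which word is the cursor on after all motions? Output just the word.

Answer: rain

Derivation:
After 1 (h): row=0 col=0 char='s'
After 2 (k): row=0 col=0 char='s'
After 3 (l): row=0 col=1 char='a'
After 4 (k): row=0 col=1 char='a'
After 5 (0): row=0 col=0 char='s'
After 6 (w): row=0 col=6 char='r'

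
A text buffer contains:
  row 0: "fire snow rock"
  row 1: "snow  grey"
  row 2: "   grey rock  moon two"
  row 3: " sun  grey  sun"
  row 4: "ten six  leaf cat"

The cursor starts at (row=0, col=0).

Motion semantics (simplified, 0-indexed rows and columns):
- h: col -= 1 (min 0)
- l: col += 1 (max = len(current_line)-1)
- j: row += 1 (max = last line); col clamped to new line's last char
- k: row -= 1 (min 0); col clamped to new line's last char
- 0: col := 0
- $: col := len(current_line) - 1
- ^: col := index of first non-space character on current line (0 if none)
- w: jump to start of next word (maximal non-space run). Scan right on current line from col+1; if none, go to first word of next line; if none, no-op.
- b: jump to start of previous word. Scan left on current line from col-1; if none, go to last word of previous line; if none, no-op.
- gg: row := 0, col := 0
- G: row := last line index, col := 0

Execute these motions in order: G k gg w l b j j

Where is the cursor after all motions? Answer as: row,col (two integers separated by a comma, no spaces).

After 1 (G): row=4 col=0 char='t'
After 2 (k): row=3 col=0 char='_'
After 3 (gg): row=0 col=0 char='f'
After 4 (w): row=0 col=5 char='s'
After 5 (l): row=0 col=6 char='n'
After 6 (b): row=0 col=5 char='s'
After 7 (j): row=1 col=5 char='_'
After 8 (j): row=2 col=5 char='e'

Answer: 2,5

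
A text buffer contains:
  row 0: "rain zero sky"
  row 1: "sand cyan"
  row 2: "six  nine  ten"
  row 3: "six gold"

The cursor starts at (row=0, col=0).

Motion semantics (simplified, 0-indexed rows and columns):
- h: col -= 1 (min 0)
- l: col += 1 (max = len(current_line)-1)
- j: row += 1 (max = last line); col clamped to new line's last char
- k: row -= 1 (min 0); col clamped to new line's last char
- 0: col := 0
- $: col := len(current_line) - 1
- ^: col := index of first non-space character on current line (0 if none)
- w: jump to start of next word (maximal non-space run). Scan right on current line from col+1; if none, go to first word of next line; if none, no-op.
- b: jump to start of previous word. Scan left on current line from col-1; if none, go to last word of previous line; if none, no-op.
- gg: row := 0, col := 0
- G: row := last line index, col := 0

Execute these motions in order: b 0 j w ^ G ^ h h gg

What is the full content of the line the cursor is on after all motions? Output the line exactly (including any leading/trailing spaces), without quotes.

After 1 (b): row=0 col=0 char='r'
After 2 (0): row=0 col=0 char='r'
After 3 (j): row=1 col=0 char='s'
After 4 (w): row=1 col=5 char='c'
After 5 (^): row=1 col=0 char='s'
After 6 (G): row=3 col=0 char='s'
After 7 (^): row=3 col=0 char='s'
After 8 (h): row=3 col=0 char='s'
After 9 (h): row=3 col=0 char='s'
After 10 (gg): row=0 col=0 char='r'

Answer: rain zero sky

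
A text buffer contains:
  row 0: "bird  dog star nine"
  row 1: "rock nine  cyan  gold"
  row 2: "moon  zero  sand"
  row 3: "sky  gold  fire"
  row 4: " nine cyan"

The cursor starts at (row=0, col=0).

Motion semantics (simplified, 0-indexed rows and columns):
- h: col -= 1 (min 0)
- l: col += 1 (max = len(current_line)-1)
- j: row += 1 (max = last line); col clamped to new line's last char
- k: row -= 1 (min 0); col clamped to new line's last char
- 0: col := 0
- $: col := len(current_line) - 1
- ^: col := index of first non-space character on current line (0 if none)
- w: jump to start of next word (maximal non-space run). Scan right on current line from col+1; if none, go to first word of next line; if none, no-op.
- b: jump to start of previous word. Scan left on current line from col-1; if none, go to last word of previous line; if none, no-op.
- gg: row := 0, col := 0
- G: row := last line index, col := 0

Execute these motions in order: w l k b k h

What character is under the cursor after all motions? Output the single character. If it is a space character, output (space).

After 1 (w): row=0 col=6 char='d'
After 2 (l): row=0 col=7 char='o'
After 3 (k): row=0 col=7 char='o'
After 4 (b): row=0 col=6 char='d'
After 5 (k): row=0 col=6 char='d'
After 6 (h): row=0 col=5 char='_'

Answer: (space)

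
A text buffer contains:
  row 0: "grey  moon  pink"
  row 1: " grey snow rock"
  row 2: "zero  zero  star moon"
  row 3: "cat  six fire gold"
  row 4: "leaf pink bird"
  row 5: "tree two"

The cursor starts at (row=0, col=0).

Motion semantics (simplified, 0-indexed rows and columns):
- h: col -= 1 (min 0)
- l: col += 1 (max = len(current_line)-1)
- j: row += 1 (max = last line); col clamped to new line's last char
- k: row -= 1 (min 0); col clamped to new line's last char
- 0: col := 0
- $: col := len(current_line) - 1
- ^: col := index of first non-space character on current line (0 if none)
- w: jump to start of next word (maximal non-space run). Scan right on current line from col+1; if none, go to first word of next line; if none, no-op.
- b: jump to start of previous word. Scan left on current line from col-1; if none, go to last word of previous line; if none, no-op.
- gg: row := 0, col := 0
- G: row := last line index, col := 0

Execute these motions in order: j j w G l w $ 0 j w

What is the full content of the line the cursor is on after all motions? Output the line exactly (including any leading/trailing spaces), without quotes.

After 1 (j): row=1 col=0 char='_'
After 2 (j): row=2 col=0 char='z'
After 3 (w): row=2 col=6 char='z'
After 4 (G): row=5 col=0 char='t'
After 5 (l): row=5 col=1 char='r'
After 6 (w): row=5 col=5 char='t'
After 7 ($): row=5 col=7 char='o'
After 8 (0): row=5 col=0 char='t'
After 9 (j): row=5 col=0 char='t'
After 10 (w): row=5 col=5 char='t'

Answer: tree two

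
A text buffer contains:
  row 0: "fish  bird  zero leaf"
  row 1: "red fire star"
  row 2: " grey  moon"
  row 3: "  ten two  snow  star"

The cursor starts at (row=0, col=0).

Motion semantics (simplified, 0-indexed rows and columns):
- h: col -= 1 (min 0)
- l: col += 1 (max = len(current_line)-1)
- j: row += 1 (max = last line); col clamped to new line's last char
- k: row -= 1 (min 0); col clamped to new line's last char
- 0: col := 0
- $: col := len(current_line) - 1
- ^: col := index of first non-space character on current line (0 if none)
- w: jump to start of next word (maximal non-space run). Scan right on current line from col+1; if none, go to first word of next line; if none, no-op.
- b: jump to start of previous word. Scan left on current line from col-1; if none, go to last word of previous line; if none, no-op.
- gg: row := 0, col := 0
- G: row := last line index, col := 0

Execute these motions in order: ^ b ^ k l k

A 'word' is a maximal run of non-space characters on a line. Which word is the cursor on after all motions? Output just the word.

After 1 (^): row=0 col=0 char='f'
After 2 (b): row=0 col=0 char='f'
After 3 (^): row=0 col=0 char='f'
After 4 (k): row=0 col=0 char='f'
After 5 (l): row=0 col=1 char='i'
After 6 (k): row=0 col=1 char='i'

Answer: fish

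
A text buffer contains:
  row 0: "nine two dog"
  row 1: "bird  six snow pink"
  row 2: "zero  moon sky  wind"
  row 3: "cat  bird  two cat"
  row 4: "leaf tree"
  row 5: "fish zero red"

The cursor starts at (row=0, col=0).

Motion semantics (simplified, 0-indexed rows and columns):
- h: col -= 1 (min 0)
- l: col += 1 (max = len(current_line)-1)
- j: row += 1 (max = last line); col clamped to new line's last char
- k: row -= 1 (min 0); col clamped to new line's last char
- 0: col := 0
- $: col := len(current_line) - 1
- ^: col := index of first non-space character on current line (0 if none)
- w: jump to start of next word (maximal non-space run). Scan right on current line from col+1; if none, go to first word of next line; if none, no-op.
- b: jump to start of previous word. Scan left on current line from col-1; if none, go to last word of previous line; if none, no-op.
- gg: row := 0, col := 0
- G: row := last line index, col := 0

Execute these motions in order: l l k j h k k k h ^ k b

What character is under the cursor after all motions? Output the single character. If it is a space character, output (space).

Answer: n

Derivation:
After 1 (l): row=0 col=1 char='i'
After 2 (l): row=0 col=2 char='n'
After 3 (k): row=0 col=2 char='n'
After 4 (j): row=1 col=2 char='r'
After 5 (h): row=1 col=1 char='i'
After 6 (k): row=0 col=1 char='i'
After 7 (k): row=0 col=1 char='i'
After 8 (k): row=0 col=1 char='i'
After 9 (h): row=0 col=0 char='n'
After 10 (^): row=0 col=0 char='n'
After 11 (k): row=0 col=0 char='n'
After 12 (b): row=0 col=0 char='n'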